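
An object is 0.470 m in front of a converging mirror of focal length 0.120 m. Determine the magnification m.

1/d_i = 1/f − 1/d_o = 1/(0.1200) − 1/(0.470) = 6.206, so d_i = 0.1611 m.
m = −d_i/d_o = −(0.1611)/(0.470) = -0.343.
The image is real, inverted and reduced, in front of the mirror.

m = -0.343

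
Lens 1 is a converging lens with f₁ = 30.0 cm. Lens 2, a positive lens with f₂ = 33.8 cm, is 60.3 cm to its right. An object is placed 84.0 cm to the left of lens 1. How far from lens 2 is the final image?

22.8 cm

Lens 1: 1/d_i1 = 1/f₁ − 1/d_o1 = 1/(30.0) − 1/(84.0) = 0.02143, so d_i1 = 46.67 cm.
The intermediate image is 46.67 cm to the right of lens 1, which is 60.3 − (46.67) = 13.63 cm to the left of lens 2, so d_o2 = +13.63 cm.
Lens 2: 1/d_i2 = 1/f₂ − 1/d_o2 = 1/(33.8) − 1/(13.63) = -0.04378, so d_i2 = -22.8 cm.
The final image is virtual, 22.8 cm to the left of lens 2 (overall magnification ≈ -0.93).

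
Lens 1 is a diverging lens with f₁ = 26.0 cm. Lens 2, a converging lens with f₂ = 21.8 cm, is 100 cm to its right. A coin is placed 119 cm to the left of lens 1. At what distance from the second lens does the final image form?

Lens 1 is diverging, so f₁ = −26.0 cm.
Lens 1: 1/d_i1 = 1/f₁ − 1/d_o1 = 1/(-26.0) − 1/(119) = -0.04686, so d_i1 = -21.34 cm.
The intermediate image is 21.34 cm to the left of lens 1 (virtual), which is 100 − (-21.34) = 121.3 cm to the left of lens 2, so d_o2 = +121.3 cm.
Lens 2: 1/d_i2 = 1/f₂ − 1/d_o2 = 1/(21.8) − 1/(121.3) = 0.03763, so d_i2 = 26.6 cm.
The final image is real, 26.6 cm to the right of lens 2 (overall magnification ≈ -0.039).

26.6 cm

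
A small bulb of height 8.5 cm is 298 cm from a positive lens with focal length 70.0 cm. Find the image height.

2.61 cm

1/d_i = 1/f − 1/d_o = 1/(70.00) − 1/(298) = 0.01093, so d_i = 91.49 cm.
m = −d_i/d_o = -0.3070.
|h_i| = |m|·h_o = 0.3070 × 8.5 = 2.61 cm. The image is real, inverted and reduced, on the far side of the lens.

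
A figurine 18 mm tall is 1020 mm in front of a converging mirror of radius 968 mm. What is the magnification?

f = R/2 = 968/2 = 484.0 mm.
1/d_i = 1/f − 1/d_o = 1/(484.0) − 1/(1020) = 0.001086, so d_i = 921.0 mm.
m = −d_i/d_o = −(921.0)/(1020) = -0.903.
The image is real, inverted and reduced, in front of the mirror.

m = -0.903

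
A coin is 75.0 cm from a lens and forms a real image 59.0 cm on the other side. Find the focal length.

f = 33.0 cm (converging)

Real image ⇒ d_i = +59.0 cm.
1/f = 1/d_o + 1/d_i = 1/(75.0) + 1/(59.0) = 0.03028, so f = 33.0 cm.
Since f is positive, the lens is converging.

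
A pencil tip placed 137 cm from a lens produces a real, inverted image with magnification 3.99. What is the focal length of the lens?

f = 110 cm (converging)

m = −d_i/d_o ⇒ d_i = −m·d_o = −(-3.99)·(137) = 546.6 cm.
1/f = 1/d_o + 1/d_i = 1/(137) + 1/(546.6) = 0.009129, so f = 110 cm.
Since f is positive, the lens is converging.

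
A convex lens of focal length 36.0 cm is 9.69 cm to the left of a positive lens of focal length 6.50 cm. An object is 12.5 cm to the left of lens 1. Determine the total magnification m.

Lens 1: 1/d_i1 = 1/(36.0) − 1/(12.5) = -0.05222, so d_i1 = -19.15 cm; m₁ = −d_i1/d_o1 = +1.532.
d_o2 = 9.69 − (-19.15) = 28.84 cm.
Lens 2: 1/d_i2 = 1/(6.50) − 1/(28.84) = 0.1192, so d_i2 = 8.391 cm; m₂ = −d_i2/d_o2 = -0.2910.
m = m₁·m₂ = (+1.532)(-0.2910) = -0.446.

m = -0.446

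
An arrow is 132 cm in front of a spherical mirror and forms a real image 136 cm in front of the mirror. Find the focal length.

Real image ⇒ d_i = +136 cm.
1/f = 1/d_o + 1/d_i = 1/(132) + 1/(136) = 0.01493, so f = 67.0 cm.
Since f is positive, the spherical mirror is concave.

f = 67.0 cm (concave)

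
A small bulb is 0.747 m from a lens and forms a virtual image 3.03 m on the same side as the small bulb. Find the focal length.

f = 0.991 m (converging)

Virtual image ⇒ d_i = −3.03 m.
1/f = 1/d_o + 1/d_i = 1/(0.747) + 1/(-3.03) = 1.009, so f = 0.991 m.
Since f is positive, the lens is converging.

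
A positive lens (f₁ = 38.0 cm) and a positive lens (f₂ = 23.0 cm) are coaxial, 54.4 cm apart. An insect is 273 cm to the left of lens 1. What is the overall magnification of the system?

m = -0.292

Lens 1: 1/d_i1 = 1/(38.0) − 1/(273) = 0.02265, so d_i1 = 44.14 cm; m₁ = −d_i1/d_o1 = -0.1617.
d_o2 = 54.4 − (44.14) = 10.26 cm.
Lens 2: 1/d_i2 = 1/(23.0) − 1/(10.26) = -0.05399, so d_i2 = -18.52 cm; m₂ = −d_i2/d_o2 = +1.805.
m = m₁·m₂ = (-0.1617)(+1.805) = -0.292.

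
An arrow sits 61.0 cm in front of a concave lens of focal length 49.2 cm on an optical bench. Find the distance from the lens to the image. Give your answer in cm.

27.2 cm

For a concave lens, f = -49.2 cm.
Lens equation: 1/q = 1/f − 1/p = 1/(-49.20) − 1/(61.0) = -0.02033 − 0.01639 = -0.03672, so q = -27.2 cm.
The image is virtual, upright and reduced, on the same side as the object.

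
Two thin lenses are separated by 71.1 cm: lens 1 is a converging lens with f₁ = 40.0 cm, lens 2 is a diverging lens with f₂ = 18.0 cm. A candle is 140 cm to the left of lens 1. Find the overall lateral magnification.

Lens 1: 1/d_i1 = 1/(40.0) − 1/(140) = 0.01786, so d_i1 = 56.00 cm; m₁ = −d_i1/d_o1 = -0.4000.
d_o2 = 71.1 − (56.00) = 15.10 cm.
f₂ = −18.0 cm (diverging).
Lens 2: 1/d_i2 = 1/(-18.0) − 1/(15.10) = -0.1218, so d_i2 = -8.211 cm; m₂ = −d_i2/d_o2 = +0.5438.
m = m₁·m₂ = (-0.4000)(+0.5438) = -0.218.

m = -0.218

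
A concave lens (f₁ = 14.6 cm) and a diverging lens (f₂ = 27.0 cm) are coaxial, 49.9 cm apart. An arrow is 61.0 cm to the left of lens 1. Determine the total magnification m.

f₁ = −14.6 cm (diverging).
Lens 1: 1/d_i1 = 1/(-14.6) − 1/(61.0) = -0.08489, so d_i1 = -11.78 cm; m₁ = −d_i1/d_o1 = +0.1931.
d_o2 = 49.9 − (-11.78) = 61.68 cm.
f₂ = −27.0 cm (diverging).
Lens 2: 1/d_i2 = 1/(-27.0) − 1/(61.68) = -0.05325, so d_i2 = -18.78 cm; m₂ = −d_i2/d_o2 = +0.3045.
m = m₁·m₂ = (+0.1931)(+0.3045) = +0.0588.

m = +0.0588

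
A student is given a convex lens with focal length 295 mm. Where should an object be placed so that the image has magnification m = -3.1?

m = −d_i/d_o ⇒ d_i = −m·d_o.
1/f = 1/d_o + 1/d_i = 1/d_o − 1/(m·d_o) = (1 − 1/m)/d_o, so d_o = f(1 − 1/m) = (295.0)(1 − 1/(-3.1)) = 390 mm.

390 mm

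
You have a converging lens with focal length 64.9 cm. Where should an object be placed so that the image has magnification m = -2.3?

m = −d_i/d_o ⇒ d_i = −m·d_o.
1/f = 1/d_o + 1/d_i = 1/d_o − 1/(m·d_o) = (1 − 1/m)/d_o, so d_o = f(1 − 1/m) = (64.90)(1 − 1/(-2.3)) = 93.1 cm.

93.1 cm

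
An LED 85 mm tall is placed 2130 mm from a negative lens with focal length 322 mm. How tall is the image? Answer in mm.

For a negative lens, f = -322 mm.
1/d_i = 1/f − 1/d_o = 1/(-322.0) − 1/(2130) = -0.003575, so d_i = -279.7 mm.
m = −d_i/d_o = +0.1313.
|h_i| = |m|·h_o = 0.1313 × 85 = 11.2 mm. The image is virtual, upright and reduced, on the same side as the object.

11.2 mm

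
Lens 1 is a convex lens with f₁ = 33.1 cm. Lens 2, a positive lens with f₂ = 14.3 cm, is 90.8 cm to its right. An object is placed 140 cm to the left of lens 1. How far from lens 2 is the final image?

20.5 cm

Lens 1: 1/d_i1 = 1/f₁ − 1/d_o1 = 1/(33.1) − 1/(140) = 0.02307, so d_i1 = 43.35 cm.
The intermediate image is 43.35 cm to the right of lens 1, which is 90.8 − (43.35) = 47.45 cm to the left of lens 2, so d_o2 = +47.45 cm.
Lens 2: 1/d_i2 = 1/f₂ − 1/d_o2 = 1/(14.3) − 1/(47.45) = 0.04886, so d_i2 = 20.5 cm.
The final image is real, 20.5 cm to the right of lens 2 (overall magnification ≈ 0.13).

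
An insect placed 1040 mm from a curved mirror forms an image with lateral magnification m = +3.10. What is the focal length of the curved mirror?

m = −d_i/d_o ⇒ d_i = −m·d_o = −(+3.10)·(1040) = -3224 mm.
1/f = 1/d_o + 1/d_i = 1/(1040) + 1/(-3224) = 0.0006514, so f = 1540 mm.
Since f is positive, the curved mirror is concave.

f = 1540 mm (concave)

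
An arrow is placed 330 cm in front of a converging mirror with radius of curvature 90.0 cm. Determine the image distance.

52.1 cm

f = R/2 = 90.0/2 = 45.00 cm.
Mirror equation: 1/v = 1/f − 1/u = 1/(45.00) − 1/(330) = 0.02222 − 0.003030 = 0.01919, so v = 52.1 cm.
The image is real, inverted and reduced, in front of the mirror.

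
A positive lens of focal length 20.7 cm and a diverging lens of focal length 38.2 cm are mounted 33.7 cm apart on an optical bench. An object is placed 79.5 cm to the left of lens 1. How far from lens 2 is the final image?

4.97 cm

Lens 1: 1/d_i1 = 1/f₁ − 1/d_o1 = 1/(20.7) − 1/(79.5) = 0.03573, so d_i1 = 27.99 cm.
The intermediate image is 27.99 cm to the right of lens 1, which is 33.7 − (27.99) = 5.710 cm to the left of lens 2, so d_o2 = +5.710 cm.
Lens 2 is diverging, so f₂ = −38.2 cm.
Lens 2: 1/d_i2 = 1/f₂ − 1/d_o2 = 1/(-38.2) − 1/(5.710) = -0.2013, so d_i2 = -4.97 cm.
The final image is virtual, 4.97 cm to the left of lens 2 (overall magnification ≈ -0.31).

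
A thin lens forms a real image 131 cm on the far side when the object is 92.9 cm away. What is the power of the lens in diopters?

P = +1.84 D

d_i = +131 cm.
1/f = 1/d_o + 1/d_i = 1/(92.9) + 1/(131) = 0.01840 cm⁻¹.
f = 54.35 cm = 0.5435 m, so P = 1/f = +1.84 D.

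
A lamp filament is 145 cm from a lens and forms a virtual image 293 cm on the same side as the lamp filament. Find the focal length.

f = 287 cm (converging)

Virtual image ⇒ d_i = −293 cm.
1/f = 1/d_o + 1/d_i = 1/(145) + 1/(-293) = 0.003484, so f = 287 cm.
Since f is positive, the lens is converging.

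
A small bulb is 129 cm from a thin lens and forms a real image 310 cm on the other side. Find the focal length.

Real image ⇒ d_i = +310 cm.
1/f = 1/d_o + 1/d_i = 1/(129) + 1/(310) = 0.01098, so f = 91.1 cm.
Since f is positive, the thin lens is converging.

f = 91.1 cm (converging)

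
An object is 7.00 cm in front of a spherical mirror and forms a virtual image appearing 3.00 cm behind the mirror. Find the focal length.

f = -5.25 cm (convex)

Virtual image ⇒ d_i = −3.00 cm.
1/f = 1/d_o + 1/d_i = 1/(7.00) + 1/(-3.00) = -0.1905, so f = -5.25 cm.
Since f is negative, the spherical mirror is convex.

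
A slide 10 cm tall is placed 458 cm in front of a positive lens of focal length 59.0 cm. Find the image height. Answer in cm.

1/d_i = 1/f − 1/d_o = 1/(59.00) − 1/(458) = 0.01477, so d_i = 67.72 cm.
m = −d_i/d_o = -0.1479.
|h_i| = |m|·h_o = 0.1479 × 10 = 1.48 cm. The image is real, inverted and reduced, on the far side of the lens.

1.48 cm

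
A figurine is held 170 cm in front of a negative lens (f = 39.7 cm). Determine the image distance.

32.2 cm

For a negative lens, f = -39.7 cm.
Lens equation: 1/d_i = 1/f − 1/d_o = 1/(-39.70) − 1/(170) = -0.02519 − 0.005882 = -0.03107, so d_i = -32.2 cm.
The image is virtual, upright and reduced, on the same side as the object.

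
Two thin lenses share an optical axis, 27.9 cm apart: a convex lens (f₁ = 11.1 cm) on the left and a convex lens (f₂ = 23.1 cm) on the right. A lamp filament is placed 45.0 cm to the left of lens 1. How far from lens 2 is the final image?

Lens 1: 1/d_i1 = 1/f₁ − 1/d_o1 = 1/(11.1) − 1/(45.0) = 0.06787, so d_i1 = 14.73 cm.
The intermediate image is 14.73 cm to the right of lens 1, which is 27.9 − (14.73) = 13.17 cm to the left of lens 2, so d_o2 = +13.17 cm.
Lens 2: 1/d_i2 = 1/f₂ − 1/d_o2 = 1/(23.1) − 1/(13.17) = -0.03264, so d_i2 = -30.6 cm.
The final image is virtual, 30.6 cm to the left of lens 2 (overall magnification ≈ -0.76).

30.6 cm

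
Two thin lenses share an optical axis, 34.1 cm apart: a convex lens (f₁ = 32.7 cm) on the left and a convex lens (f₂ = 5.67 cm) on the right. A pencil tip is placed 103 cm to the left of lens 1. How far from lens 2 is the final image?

Lens 1: 1/d_i1 = 1/f₁ − 1/d_o1 = 1/(32.7) − 1/(103) = 0.02087, so d_i1 = 47.91 cm.
The intermediate image is 47.91 cm to the right of lens 1, which lies 13.81 cm to the right of lens 2 — a virtual object — so d_o2 = −13.81 cm.
Lens 2: 1/d_i2 = 1/f₂ − 1/d_o2 = 1/(5.67) − 1/(-13.81) = 0.2488, so d_i2 = 4.02 cm.
The final image is real, 4.02 cm to the right of lens 2 (overall magnification ≈ -0.14).

4.02 cm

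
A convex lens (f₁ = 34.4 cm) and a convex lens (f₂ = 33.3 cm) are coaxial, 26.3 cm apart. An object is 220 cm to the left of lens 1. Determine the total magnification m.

Lens 1: 1/d_i1 = 1/(34.4) − 1/(220) = 0.02452, so d_i1 = 40.78 cm; m₁ = −d_i1/d_o1 = -0.1854.
d_o2 = 26.3 − (40.78) = -14.48 cm (virtual object).
Lens 2: 1/d_i2 = 1/(33.3) − 1/(-14.48) = 0.09909, so d_i2 = 10.09 cm; m₂ = −d_i2/d_o2 = +0.6969.
m = m₁·m₂ = (-0.1854)(+0.6969) = -0.129.

m = -0.129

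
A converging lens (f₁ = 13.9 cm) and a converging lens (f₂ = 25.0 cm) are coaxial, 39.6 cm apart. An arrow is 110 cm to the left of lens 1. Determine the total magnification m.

Lens 1: 1/d_i1 = 1/(13.9) − 1/(110) = 0.06285, so d_i1 = 15.91 cm; m₁ = −d_i1/d_o1 = -0.1446.
d_o2 = 39.6 − (15.91) = 23.69 cm.
Lens 2: 1/d_i2 = 1/(25.0) − 1/(23.69) = -0.002212, so d_i2 = -452.1 cm; m₂ = −d_i2/d_o2 = +19.08.
m = m₁·m₂ = (-0.1446)(+19.08) = -2.76.

m = -2.76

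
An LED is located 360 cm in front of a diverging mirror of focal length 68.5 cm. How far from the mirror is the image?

For a diverging mirror, f = -68.5 cm.
Mirror equation: 1/d_i = 1/f − 1/d_o = 1/(-68.50) − 1/(360) = -0.01460 − 0.002778 = -0.01738, so d_i = -57.5 cm.
The image is virtual, upright and reduced, behind the mirror.

57.5 cm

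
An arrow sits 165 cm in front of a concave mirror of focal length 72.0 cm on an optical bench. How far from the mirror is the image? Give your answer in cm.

Mirror equation: 1/q = 1/f − 1/p = 1/(72.00) − 1/(165) = 0.01389 − 0.006061 = 0.007828, so q = 128 cm.
The image is real, inverted and reduced, in front of the mirror.

128 cm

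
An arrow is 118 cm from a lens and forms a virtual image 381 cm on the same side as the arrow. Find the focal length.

Virtual image ⇒ d_i = −381 cm.
1/f = 1/d_o + 1/d_i = 1/(118) + 1/(-381) = 0.005850, so f = 171 cm.
Since f is positive, the lens is converging.

f = 171 cm (converging)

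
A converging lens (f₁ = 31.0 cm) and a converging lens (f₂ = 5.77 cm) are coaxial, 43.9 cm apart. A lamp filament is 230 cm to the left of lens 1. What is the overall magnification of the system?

Lens 1: 1/d_i1 = 1/(31.0) − 1/(230) = 0.02791, so d_i1 = 35.83 cm; m₁ = −d_i1/d_o1 = -0.1558.
d_o2 = 43.9 − (35.83) = 8.070 cm.
Lens 2: 1/d_i2 = 1/(5.77) − 1/(8.070) = 0.04939, so d_i2 = 20.25 cm; m₂ = −d_i2/d_o2 = -2.509.
m = m₁·m₂ = (-0.1558)(-2.509) = +0.391.

m = +0.391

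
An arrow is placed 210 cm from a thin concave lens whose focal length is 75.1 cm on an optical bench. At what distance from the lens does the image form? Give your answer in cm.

For a concave lens, f = -75.1 cm.
Lens equation: 1/q = 1/f − 1/p = 1/(-75.10) − 1/(210) = -0.01332 − 0.004762 = -0.01808, so q = -55.3 cm.
The image is virtual, upright and reduced, on the same side as the object.

55.3 cm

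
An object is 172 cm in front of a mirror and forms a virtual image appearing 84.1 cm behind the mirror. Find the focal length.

Virtual image ⇒ d_i = −84.1 cm.
1/f = 1/d_o + 1/d_i = 1/(172) + 1/(-84.1) = -0.006077, so f = -165 cm.
Since f is negative, the mirror is convex.

f = -165 cm (convex)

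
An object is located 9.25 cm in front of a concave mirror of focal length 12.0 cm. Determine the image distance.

Mirror equation: 1/s_i = 1/f − 1/s_o = 1/(12.00) − 1/(9.25) = 0.08333 − 0.1081 = -0.02477, so s_i = -40.4 cm.
The image is virtual, upright and enlarged, behind the mirror.

40.4 cm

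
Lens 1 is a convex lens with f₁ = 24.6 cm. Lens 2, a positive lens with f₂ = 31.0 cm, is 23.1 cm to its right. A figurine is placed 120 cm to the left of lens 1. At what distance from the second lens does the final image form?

6.26 cm

Lens 1: 1/d_i1 = 1/f₁ − 1/d_o1 = 1/(24.6) − 1/(120) = 0.03232, so d_i1 = 30.94 cm.
The intermediate image is 30.94 cm to the right of lens 1, which lies 7.840 cm to the right of lens 2 — a virtual object — so d_o2 = −7.840 cm.
Lens 2: 1/d_i2 = 1/f₂ − 1/d_o2 = 1/(31.0) − 1/(-7.840) = 0.1598, so d_i2 = 6.26 cm.
The final image is real, 6.26 cm to the right of lens 2 (overall magnification ≈ -0.21).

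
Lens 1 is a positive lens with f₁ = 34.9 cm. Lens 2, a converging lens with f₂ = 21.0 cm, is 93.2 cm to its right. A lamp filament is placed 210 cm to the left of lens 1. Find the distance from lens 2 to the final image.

Lens 1: 1/d_i1 = 1/f₁ − 1/d_o1 = 1/(34.9) − 1/(210) = 0.02389, so d_i1 = 41.86 cm.
The intermediate image is 41.86 cm to the right of lens 1, which is 93.2 − (41.86) = 51.34 cm to the left of lens 2, so d_o2 = +51.34 cm.
Lens 2: 1/d_i2 = 1/f₂ − 1/d_o2 = 1/(21.0) − 1/(51.34) = 0.02814, so d_i2 = 35.5 cm.
The final image is real, 35.5 cm to the right of lens 2 (overall magnification ≈ 0.14).

35.5 cm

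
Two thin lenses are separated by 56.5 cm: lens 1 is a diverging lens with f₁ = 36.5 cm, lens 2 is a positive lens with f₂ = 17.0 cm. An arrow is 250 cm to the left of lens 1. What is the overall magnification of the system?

f₁ = −36.5 cm (diverging).
Lens 1: 1/d_i1 = 1/(-36.5) − 1/(250) = -0.03140, so d_i1 = -31.85 cm; m₁ = −d_i1/d_o1 = +0.1274.
d_o2 = 56.5 − (-31.85) = 88.35 cm.
Lens 2: 1/d_i2 = 1/(17.0) − 1/(88.35) = 0.04750, so d_i2 = 21.05 cm; m₂ = −d_i2/d_o2 = -0.2383.
m = m₁·m₂ = (+0.1274)(-0.2383) = -0.0304.

m = -0.0304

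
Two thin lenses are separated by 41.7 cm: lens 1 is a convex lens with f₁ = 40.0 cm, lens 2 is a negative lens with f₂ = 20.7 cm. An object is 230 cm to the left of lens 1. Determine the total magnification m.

m = -0.312

Lens 1: 1/d_i1 = 1/(40.0) − 1/(230) = 0.02065, so d_i1 = 48.42 cm; m₁ = −d_i1/d_o1 = -0.2105.
d_o2 = 41.7 − (48.42) = -6.720 cm (virtual object).
f₂ = −20.7 cm (diverging).
Lens 2: 1/d_i2 = 1/(-20.7) − 1/(-6.720) = 0.1005, so d_i2 = 9.950 cm; m₂ = −d_i2/d_o2 = +1.481.
m = m₁·m₂ = (-0.2105)(+1.481) = -0.312.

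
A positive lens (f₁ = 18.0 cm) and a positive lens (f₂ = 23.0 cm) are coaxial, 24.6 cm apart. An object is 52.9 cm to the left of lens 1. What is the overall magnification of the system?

m = -0.462

Lens 1: 1/d_i1 = 1/(18.0) − 1/(52.9) = 0.03665, so d_i1 = 27.28 cm; m₁ = −d_i1/d_o1 = -0.5157.
d_o2 = 24.6 − (27.28) = -2.680 cm (virtual object).
Lens 2: 1/d_i2 = 1/(23.0) − 1/(-2.680) = 0.4166, so d_i2 = 2.400 cm; m₂ = −d_i2/d_o2 = +0.8956.
m = m₁·m₂ = (-0.5157)(+0.8956) = -0.462.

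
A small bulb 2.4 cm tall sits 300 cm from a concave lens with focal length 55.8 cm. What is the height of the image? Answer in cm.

For a concave lens, f = -55.8 cm.
1/d_i = 1/f − 1/d_o = 1/(-55.80) − 1/(300) = -0.02125, so d_i = -47.05 cm.
m = −d_i/d_o = +0.1568.
|h_i| = |m|·h_o = 0.1568 × 2.4 = 0.376 cm. The image is virtual, upright and reduced, on the same side as the object.

0.376 cm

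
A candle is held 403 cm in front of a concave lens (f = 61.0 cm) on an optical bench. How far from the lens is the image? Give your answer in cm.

53.0 cm

For a concave lens, f = -61.0 cm.
Lens equation: 1/v = 1/f − 1/u = 1/(-61.00) − 1/(403) = -0.01639 − 0.002481 = -0.01887, so v = -53.0 cm.
The image is virtual, upright and reduced, on the same side as the object.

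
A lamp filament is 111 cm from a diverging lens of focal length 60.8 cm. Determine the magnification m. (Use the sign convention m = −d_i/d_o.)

For a diverging lens, f = -60.8 cm.
1/d_i = 1/f − 1/d_o = 1/(-60.80) − 1/(111) = -0.02546, so d_i = -39.28 cm.
m = −d_i/d_o = −(-39.28)/(111) = +0.354.
The image is virtual, upright and reduced, on the same side as the object.

m = +0.354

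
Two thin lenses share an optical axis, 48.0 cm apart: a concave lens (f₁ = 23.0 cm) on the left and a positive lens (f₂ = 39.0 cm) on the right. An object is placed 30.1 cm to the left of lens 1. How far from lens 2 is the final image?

108 cm

Lens 1 is diverging, so f₁ = −23.0 cm.
Lens 1: 1/d_i1 = 1/f₁ − 1/d_o1 = 1/(-23.0) − 1/(30.1) = -0.07670, so d_i1 = -13.04 cm.
The intermediate image is 13.04 cm to the left of lens 1 (virtual), which is 48.0 − (-13.04) = 61.04 cm to the left of lens 2, so d_o2 = +61.04 cm.
Lens 2: 1/d_i2 = 1/f₂ − 1/d_o2 = 1/(39.0) − 1/(61.04) = 0.009258, so d_i2 = 108 cm.
The final image is real, 108 cm to the right of lens 2 (overall magnification ≈ -0.77).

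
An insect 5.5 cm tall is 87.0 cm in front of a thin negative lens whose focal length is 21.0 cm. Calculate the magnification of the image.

For a negative lens, f = -21.0 cm.
1/d_i = 1/f − 1/d_o = 1/(-21.00) − 1/(87.0) = -0.05911, so d_i = -16.92 cm.
m = −d_i/d_o = −(-16.92)/(87.0) = +0.194.
The image is virtual, upright and reduced, on the same side as the object.

m = +0.194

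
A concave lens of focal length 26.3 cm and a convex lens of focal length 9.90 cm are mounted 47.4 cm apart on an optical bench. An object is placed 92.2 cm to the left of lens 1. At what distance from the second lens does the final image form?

Lens 1 is diverging, so f₁ = −26.3 cm.
Lens 1: 1/d_i1 = 1/f₁ − 1/d_o1 = 1/(-26.3) − 1/(92.2) = -0.04887, so d_i1 = -20.46 cm.
The intermediate image is 20.46 cm to the left of lens 1 (virtual), which is 47.4 − (-20.46) = 67.86 cm to the left of lens 2, so d_o2 = +67.86 cm.
Lens 2: 1/d_i2 = 1/f₂ − 1/d_o2 = 1/(9.90) − 1/(67.86) = 0.08627, so d_i2 = 11.6 cm.
The final image is real, 11.6 cm to the right of lens 2 (overall magnification ≈ -0.038).

11.6 cm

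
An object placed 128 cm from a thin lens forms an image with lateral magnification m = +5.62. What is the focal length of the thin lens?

f = 156 cm (converging)

m = −d_i/d_o ⇒ d_i = −m·d_o = −(+5.62)·(128) = -719.4 cm.
1/f = 1/d_o + 1/d_i = 1/(128) + 1/(-719.4) = 0.006422, so f = 156 cm.
Since f is positive, the thin lens is converging.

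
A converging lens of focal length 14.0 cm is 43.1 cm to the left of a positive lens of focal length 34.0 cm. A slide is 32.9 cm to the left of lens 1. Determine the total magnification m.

Lens 1: 1/d_i1 = 1/(14.0) − 1/(32.9) = 0.04103, so d_i1 = 24.37 cm; m₁ = −d_i1/d_o1 = -0.7407.
d_o2 = 43.1 − (24.37) = 18.73 cm.
Lens 2: 1/d_i2 = 1/(34.0) − 1/(18.73) = -0.02398, so d_i2 = -41.70 cm; m₂ = −d_i2/d_o2 = +2.227.
m = m₁·m₂ = (-0.7407)(+2.227) = -1.65.

m = -1.65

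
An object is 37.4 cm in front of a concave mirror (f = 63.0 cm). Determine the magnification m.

m = +2.46

1/d_i = 1/f − 1/d_o = 1/(63.00) − 1/(37.4) = -0.01086, so d_i = -92.04 cm.
m = −d_i/d_o = −(-92.04)/(37.4) = +2.46.
The image is virtual, upright and enlarged, behind the mirror.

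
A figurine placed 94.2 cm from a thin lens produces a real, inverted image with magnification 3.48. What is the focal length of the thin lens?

m = −d_i/d_o ⇒ d_i = −m·d_o = −(-3.48)·(94.2) = 327.8 cm.
1/f = 1/d_o + 1/d_i = 1/(94.2) + 1/(327.8) = 0.01367, so f = 73.2 cm.
Since f is positive, the thin lens is converging.

f = 73.2 cm (converging)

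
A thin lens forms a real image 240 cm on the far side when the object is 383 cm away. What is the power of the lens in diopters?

P = +0.678 D

d_i = +240 cm.
1/f = 1/d_o + 1/d_i = 1/(383) + 1/(240) = 0.006778 cm⁻¹.
f = 147.5 cm = 1.475 m, so P = 1/f = +0.678 D.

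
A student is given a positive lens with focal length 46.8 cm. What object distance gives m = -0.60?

125 cm

m = −d_i/d_o ⇒ d_i = −m·d_o.
1/f = 1/d_o + 1/d_i = 1/d_o − 1/(m·d_o) = (1 − 1/m)/d_o, so d_o = f(1 − 1/m) = (46.80)(1 − 1/(-0.60)) = 125 cm.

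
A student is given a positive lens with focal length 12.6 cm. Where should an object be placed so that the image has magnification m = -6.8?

14.5 cm

m = −d_i/d_o ⇒ d_i = −m·d_o.
1/f = 1/d_o + 1/d_i = 1/d_o − 1/(m·d_o) = (1 − 1/m)/d_o, so d_o = f(1 − 1/m) = (12.60)(1 − 1/(-6.8)) = 14.5 cm.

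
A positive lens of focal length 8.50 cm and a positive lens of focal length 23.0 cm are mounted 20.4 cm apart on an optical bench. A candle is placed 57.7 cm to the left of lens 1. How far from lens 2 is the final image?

Lens 1: 1/d_i1 = 1/f₁ − 1/d_o1 = 1/(8.50) − 1/(57.7) = 0.1003, so d_i1 = 9.968 cm.
The intermediate image is 9.968 cm to the right of lens 1, which is 20.4 − (9.968) = 10.43 cm to the left of lens 2, so d_o2 = +10.43 cm.
Lens 2: 1/d_i2 = 1/f₂ − 1/d_o2 = 1/(23.0) − 1/(10.43) = -0.05240, so d_i2 = -19.1 cm.
The final image is virtual, 19.1 cm to the left of lens 2 (overall magnification ≈ -0.32).

19.1 cm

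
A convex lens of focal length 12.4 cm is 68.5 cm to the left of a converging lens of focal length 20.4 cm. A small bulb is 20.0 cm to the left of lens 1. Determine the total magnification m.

m = +2.15

Lens 1: 1/d_i1 = 1/(12.4) − 1/(20.0) = 0.03065, so d_i1 = 32.63 cm; m₁ = −d_i1/d_o1 = -1.632.
d_o2 = 68.5 − (32.63) = 35.87 cm.
Lens 2: 1/d_i2 = 1/(20.4) − 1/(35.87) = 0.02114, so d_i2 = 47.30 cm; m₂ = −d_i2/d_o2 = -1.319.
m = m₁·m₂ = (-1.632)(-1.319) = +2.15.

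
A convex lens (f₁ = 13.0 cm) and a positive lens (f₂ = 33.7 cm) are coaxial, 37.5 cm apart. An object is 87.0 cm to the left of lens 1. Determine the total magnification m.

m = -0.516

Lens 1: 1/d_i1 = 1/(13.0) − 1/(87.0) = 0.06543, so d_i1 = 15.28 cm; m₁ = −d_i1/d_o1 = -0.1756.
d_o2 = 37.5 − (15.28) = 22.22 cm.
Lens 2: 1/d_i2 = 1/(33.7) − 1/(22.22) = -0.01533, so d_i2 = -65.23 cm; m₂ = −d_i2/d_o2 = +2.936.
m = m₁·m₂ = (-0.1756)(+2.936) = -0.516.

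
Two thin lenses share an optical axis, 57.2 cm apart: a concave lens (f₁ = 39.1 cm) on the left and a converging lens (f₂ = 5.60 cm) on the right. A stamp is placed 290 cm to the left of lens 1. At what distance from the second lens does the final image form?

5.96 cm

Lens 1 is diverging, so f₁ = −39.1 cm.
Lens 1: 1/d_i1 = 1/f₁ − 1/d_o1 = 1/(-39.1) − 1/(290) = -0.02902, so d_i1 = -34.45 cm.
The intermediate image is 34.45 cm to the left of lens 1 (virtual), which is 57.2 − (-34.45) = 91.65 cm to the left of lens 2, so d_o2 = +91.65 cm.
Lens 2: 1/d_i2 = 1/f₂ − 1/d_o2 = 1/(5.60) − 1/(91.65) = 0.1677, so d_i2 = 5.96 cm.
The final image is real, 5.96 cm to the right of lens 2 (overall magnification ≈ -0.0077).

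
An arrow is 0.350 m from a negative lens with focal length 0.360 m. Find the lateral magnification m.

For a negative lens, f = -0.360 m.
1/d_i = 1/f − 1/d_o = 1/(-0.3600) − 1/(0.350) = -5.635, so d_i = -0.1775 m.
m = −d_i/d_o = −(-0.1775)/(0.350) = +0.507.
The image is virtual, upright and reduced, on the same side as the object.

m = +0.507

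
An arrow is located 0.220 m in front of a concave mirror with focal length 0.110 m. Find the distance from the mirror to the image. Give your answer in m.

Mirror equation: 1/s_i = 1/f − 1/s_o = 1/(0.1100) − 1/(0.220) = 9.091 − 4.545 = 4.545, so s_i = 0.220 m.
The image is real, inverted and same size, in front of the mirror.

0.220 m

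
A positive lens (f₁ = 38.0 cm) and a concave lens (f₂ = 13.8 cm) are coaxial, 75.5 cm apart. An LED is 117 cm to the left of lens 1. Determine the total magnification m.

m = -0.201

Lens 1: 1/d_i1 = 1/(38.0) − 1/(117) = 0.01777, so d_i1 = 56.28 cm; m₁ = −d_i1/d_o1 = -0.4810.
d_o2 = 75.5 − (56.28) = 19.22 cm.
f₂ = −13.8 cm (diverging).
Lens 2: 1/d_i2 = 1/(-13.8) − 1/(19.22) = -0.1245, so d_i2 = -8.033 cm; m₂ = −d_i2/d_o2 = +0.4179.
m = m₁·m₂ = (-0.4810)(+0.4179) = -0.201.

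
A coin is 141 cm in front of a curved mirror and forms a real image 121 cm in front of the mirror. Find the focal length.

Real image ⇒ d_i = +121 cm.
1/f = 1/d_o + 1/d_i = 1/(141) + 1/(121) = 0.01536, so f = 65.1 cm.
Since f is positive, the curved mirror is concave.

f = 65.1 cm (concave)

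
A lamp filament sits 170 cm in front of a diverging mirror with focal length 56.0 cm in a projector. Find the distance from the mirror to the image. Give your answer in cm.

For a diverging mirror, f = -56.0 cm.
Mirror equation: 1/d_i = 1/f − 1/d_o = 1/(-56.00) − 1/(170) = -0.01786 − 0.005882 = -0.02374, so d_i = -42.1 cm.
The image is virtual, upright and reduced, behind the mirror.

42.1 cm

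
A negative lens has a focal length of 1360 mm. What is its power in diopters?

For a negative lens, f = −1360 mm.
f = -136 cm = -1.36 m.
P = 1/f = 1/(-1.36 m) = -0.735 D.

P = -0.735 D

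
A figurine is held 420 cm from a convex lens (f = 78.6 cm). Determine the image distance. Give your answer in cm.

Thin-lens equation: 1/q = 1/f − 1/p = 1/(78.60) − 1/(420) = 0.01272 − 0.002381 = 0.01034, so q = 96.7 cm.
The image is real, inverted and reduced, on the far side of the lens.

96.7 cm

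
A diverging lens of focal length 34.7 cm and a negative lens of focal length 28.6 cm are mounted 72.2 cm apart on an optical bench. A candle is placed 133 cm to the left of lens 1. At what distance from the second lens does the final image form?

22.2 cm

Lens 1 is diverging, so f₁ = −34.7 cm.
Lens 1: 1/d_i1 = 1/f₁ − 1/d_o1 = 1/(-34.7) − 1/(133) = -0.03634, so d_i1 = -27.52 cm.
The intermediate image is 27.52 cm to the left of lens 1 (virtual), which is 72.2 − (-27.52) = 99.72 cm to the left of lens 2, so d_o2 = +99.72 cm.
Lens 2 is diverging, so f₂ = −28.6 cm.
Lens 2: 1/d_i2 = 1/f₂ − 1/d_o2 = 1/(-28.6) − 1/(99.72) = -0.04499, so d_i2 = -22.2 cm.
The final image is virtual, 22.2 cm to the left of lens 2 (overall magnification ≈ 0.046).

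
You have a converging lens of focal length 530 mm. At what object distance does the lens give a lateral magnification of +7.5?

459 mm

m = −d_i/d_o ⇒ d_i = −m·d_o.
1/f = 1/d_o + 1/d_i = 1/d_o − 1/(m·d_o) = (1 − 1/m)/d_o, so d_o = f(1 − 1/m) = (530.0)(1 − 1/(+7.5)) = 459 mm.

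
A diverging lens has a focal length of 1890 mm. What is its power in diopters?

P = -0.529 D

For a diverging lens, f = −1890 mm.
f = -189 cm = -1.89 m.
P = 1/f = 1/(-1.89 m) = -0.529 D.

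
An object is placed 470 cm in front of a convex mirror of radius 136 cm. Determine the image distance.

f = R/2 = 136/2 = 68.00 cm; for a convex mirror, f = -68.00 cm.
Mirror equation: 1/v = 1/f − 1/u = 1/(-68.00) − 1/(470) = -0.01471 − 0.002128 = -0.01683, so v = -59.4 cm.
The image is virtual, upright and reduced, behind the mirror.

59.4 cm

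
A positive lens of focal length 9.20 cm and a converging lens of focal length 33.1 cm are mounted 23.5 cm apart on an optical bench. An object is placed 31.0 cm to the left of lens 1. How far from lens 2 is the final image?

15.2 cm

Lens 1: 1/d_i1 = 1/f₁ − 1/d_o1 = 1/(9.20) − 1/(31.0) = 0.07644, so d_i1 = 13.08 cm.
The intermediate image is 13.08 cm to the right of lens 1, which is 23.5 − (13.08) = 10.42 cm to the left of lens 2, so d_o2 = +10.42 cm.
Lens 2: 1/d_i2 = 1/f₂ − 1/d_o2 = 1/(33.1) − 1/(10.42) = -0.06576, so d_i2 = -15.2 cm.
The final image is virtual, 15.2 cm to the left of lens 2 (overall magnification ≈ -0.62).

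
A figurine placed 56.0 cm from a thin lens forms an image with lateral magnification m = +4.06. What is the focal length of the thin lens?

f = 74.3 cm (converging)

m = −d_i/d_o ⇒ d_i = −m·d_o = −(+4.06)·(56.0) = -227.4 cm.
1/f = 1/d_o + 1/d_i = 1/(56.0) + 1/(-227.4) = 0.01346, so f = 74.3 cm.
Since f is positive, the thin lens is converging.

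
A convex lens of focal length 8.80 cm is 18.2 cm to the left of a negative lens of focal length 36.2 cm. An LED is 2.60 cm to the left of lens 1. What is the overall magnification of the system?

Lens 1: 1/d_i1 = 1/(8.80) − 1/(2.60) = -0.2710, so d_i1 = -3.690 cm; m₁ = −d_i1/d_o1 = +1.419.
d_o2 = 18.2 − (-3.690) = 21.89 cm.
f₂ = −36.2 cm (diverging).
Lens 2: 1/d_i2 = 1/(-36.2) − 1/(21.89) = -0.07331, so d_i2 = -13.64 cm; m₂ = −d_i2/d_o2 = +0.6232.
m = m₁·m₂ = (+1.419)(+0.6232) = +0.884.

m = +0.884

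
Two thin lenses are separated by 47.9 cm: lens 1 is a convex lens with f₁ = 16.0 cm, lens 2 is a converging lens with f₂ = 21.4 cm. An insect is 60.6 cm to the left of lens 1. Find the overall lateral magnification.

Lens 1: 1/d_i1 = 1/(16.0) − 1/(60.6) = 0.04600, so d_i1 = 21.74 cm; m₁ = −d_i1/d_o1 = -0.3587.
d_o2 = 47.9 − (21.74) = 26.16 cm.
Lens 2: 1/d_i2 = 1/(21.4) − 1/(26.16) = 0.008503, so d_i2 = 117.6 cm; m₂ = −d_i2/d_o2 = -4.496.
m = m₁·m₂ = (-0.3587)(-4.496) = +1.61.

m = +1.61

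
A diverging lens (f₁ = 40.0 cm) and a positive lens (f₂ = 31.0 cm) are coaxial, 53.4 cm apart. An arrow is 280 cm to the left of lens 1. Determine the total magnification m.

m = -0.0675

f₁ = −40.0 cm (diverging).
Lens 1: 1/d_i1 = 1/(-40.0) − 1/(280) = -0.02857, so d_i1 = -35.00 cm; m₁ = −d_i1/d_o1 = +0.1250.
d_o2 = 53.4 − (-35.00) = 88.40 cm.
Lens 2: 1/d_i2 = 1/(31.0) − 1/(88.40) = 0.02095, so d_i2 = 47.74 cm; m₂ = −d_i2/d_o2 = -0.5401.
m = m₁·m₂ = (+0.1250)(-0.5401) = -0.0675.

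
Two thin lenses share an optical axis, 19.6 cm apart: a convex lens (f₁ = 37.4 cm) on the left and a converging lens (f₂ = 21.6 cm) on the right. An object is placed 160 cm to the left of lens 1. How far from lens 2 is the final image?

12.4 cm

Lens 1: 1/d_i1 = 1/f₁ − 1/d_o1 = 1/(37.4) − 1/(160) = 0.02049, so d_i1 = 48.81 cm.
The intermediate image is 48.81 cm to the right of lens 1, which lies 29.21 cm to the right of lens 2 — a virtual object — so d_o2 = −29.21 cm.
Lens 2: 1/d_i2 = 1/f₂ − 1/d_o2 = 1/(21.6) − 1/(-29.21) = 0.08053, so d_i2 = 12.4 cm.
The final image is real, 12.4 cm to the right of lens 2 (overall magnification ≈ -0.13).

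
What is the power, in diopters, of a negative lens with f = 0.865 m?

For a negative lens, f = −0.865 m.
P = 1/f = 1/(-0.865 m) = -1.16 D.

P = -1.16 D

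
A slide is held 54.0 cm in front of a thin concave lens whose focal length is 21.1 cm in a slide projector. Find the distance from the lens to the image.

For a concave lens, f = -21.1 cm.
Thin-lens equation: 1/s_i = 1/f − 1/s_o = 1/(-21.10) − 1/(54.0) = -0.04739 − 0.01852 = -0.06591, so s_i = -15.2 cm.
The image is virtual, upright and reduced, on the same side as the object.

15.2 cm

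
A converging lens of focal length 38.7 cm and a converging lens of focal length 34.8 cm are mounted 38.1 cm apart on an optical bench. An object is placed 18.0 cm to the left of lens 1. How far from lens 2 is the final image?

67.6 cm

Lens 1: 1/d_i1 = 1/f₁ − 1/d_o1 = 1/(38.7) − 1/(18.0) = -0.02972, so d_i1 = -33.65 cm.
The intermediate image is 33.65 cm to the left of lens 1 (virtual), which is 38.1 − (-33.65) = 71.75 cm to the left of lens 2, so d_o2 = +71.75 cm.
Lens 2: 1/d_i2 = 1/f₂ − 1/d_o2 = 1/(34.8) − 1/(71.75) = 0.01480, so d_i2 = 67.6 cm.
The final image is real, 67.6 cm to the right of lens 2 (overall magnification ≈ -1.8).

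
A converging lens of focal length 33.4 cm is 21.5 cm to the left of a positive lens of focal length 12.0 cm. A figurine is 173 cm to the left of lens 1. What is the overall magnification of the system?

Lens 1: 1/d_i1 = 1/(33.4) − 1/(173) = 0.02416, so d_i1 = 41.39 cm; m₁ = −d_i1/d_o1 = -0.2392.
d_o2 = 21.5 − (41.39) = -19.89 cm (virtual object).
Lens 2: 1/d_i2 = 1/(12.0) − 1/(-19.89) = 0.1336, so d_i2 = 7.484 cm; m₂ = −d_i2/d_o2 = +0.3763.
m = m₁·m₂ = (-0.2392)(+0.3763) = -0.0900.

m = -0.0900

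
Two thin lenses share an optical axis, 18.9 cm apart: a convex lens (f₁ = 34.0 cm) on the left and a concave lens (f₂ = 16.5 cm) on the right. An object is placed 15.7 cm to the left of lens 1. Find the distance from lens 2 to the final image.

Lens 1: 1/d_i1 = 1/f₁ − 1/d_o1 = 1/(34.0) − 1/(15.7) = -0.03428, so d_i1 = -29.17 cm.
The intermediate image is 29.17 cm to the left of lens 1 (virtual), which is 18.9 − (-29.17) = 48.07 cm to the left of lens 2, so d_o2 = +48.07 cm.
Lens 2 is diverging, so f₂ = −16.5 cm.
Lens 2: 1/d_i2 = 1/f₂ − 1/d_o2 = 1/(-16.5) − 1/(48.07) = -0.08141, so d_i2 = -12.3 cm.
The final image is virtual, 12.3 cm to the left of lens 2 (overall magnification ≈ 0.47).

12.3 cm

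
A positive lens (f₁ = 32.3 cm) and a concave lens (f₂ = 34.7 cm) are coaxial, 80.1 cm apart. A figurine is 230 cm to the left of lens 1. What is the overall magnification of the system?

Lens 1: 1/d_i1 = 1/(32.3) − 1/(230) = 0.02661, so d_i1 = 37.58 cm; m₁ = −d_i1/d_o1 = -0.1634.
d_o2 = 80.1 − (37.58) = 42.52 cm.
f₂ = −34.7 cm (diverging).
Lens 2: 1/d_i2 = 1/(-34.7) − 1/(42.52) = -0.05234, so d_i2 = -19.11 cm; m₂ = −d_i2/d_o2 = +0.4494.
m = m₁·m₂ = (-0.1634)(+0.4494) = -0.0734.

m = -0.0734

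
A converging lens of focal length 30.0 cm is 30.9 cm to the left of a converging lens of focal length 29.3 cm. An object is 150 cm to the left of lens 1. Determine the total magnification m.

m = -0.204

Lens 1: 1/d_i1 = 1/(30.0) − 1/(150) = 0.02667, so d_i1 = 37.50 cm; m₁ = −d_i1/d_o1 = -0.2500.
d_o2 = 30.9 − (37.50) = -6.600 cm (virtual object).
Lens 2: 1/d_i2 = 1/(29.3) − 1/(-6.600) = 0.1856, so d_i2 = 5.387 cm; m₂ = −d_i2/d_o2 = +0.8162.
m = m₁·m₂ = (-0.2500)(+0.8162) = -0.204.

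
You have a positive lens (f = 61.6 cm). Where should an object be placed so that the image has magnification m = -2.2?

89.6 cm

m = −d_i/d_o ⇒ d_i = −m·d_o.
1/f = 1/d_o + 1/d_i = 1/d_o − 1/(m·d_o) = (1 − 1/m)/d_o, so d_o = f(1 − 1/m) = (61.60)(1 − 1/(-2.2)) = 89.6 cm.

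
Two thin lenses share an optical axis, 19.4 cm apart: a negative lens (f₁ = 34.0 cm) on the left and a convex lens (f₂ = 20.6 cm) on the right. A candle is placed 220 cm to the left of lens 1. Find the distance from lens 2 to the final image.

35.6 cm

Lens 1 is diverging, so f₁ = −34.0 cm.
Lens 1: 1/d_i1 = 1/f₁ − 1/d_o1 = 1/(-34.0) − 1/(220) = -0.03396, so d_i1 = -29.45 cm.
The intermediate image is 29.45 cm to the left of lens 1 (virtual), which is 19.4 − (-29.45) = 48.85 cm to the left of lens 2, so d_o2 = +48.85 cm.
Lens 2: 1/d_i2 = 1/f₂ − 1/d_o2 = 1/(20.6) − 1/(48.85) = 0.02807, so d_i2 = 35.6 cm.
The final image is real, 35.6 cm to the right of lens 2 (overall magnification ≈ -0.098).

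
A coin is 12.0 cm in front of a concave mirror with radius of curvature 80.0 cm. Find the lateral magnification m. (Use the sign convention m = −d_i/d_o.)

m = +1.43

f = R/2 = 80.0/2 = 40.00 cm.
1/d_i = 1/f − 1/d_o = 1/(40.00) − 1/(12.0) = -0.05833, so d_i = -17.14 cm.
m = −d_i/d_o = −(-17.14)/(12.0) = +1.43.
The image is virtual, upright and enlarged, behind the mirror.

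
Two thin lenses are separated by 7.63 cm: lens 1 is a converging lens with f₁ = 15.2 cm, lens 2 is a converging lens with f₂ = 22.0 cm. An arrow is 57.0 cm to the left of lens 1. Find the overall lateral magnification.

Lens 1: 1/d_i1 = 1/(15.2) − 1/(57.0) = 0.04825, so d_i1 = 20.73 cm; m₁ = −d_i1/d_o1 = -0.3637.
d_o2 = 7.63 − (20.73) = -13.10 cm (virtual object).
Lens 2: 1/d_i2 = 1/(22.0) − 1/(-13.10) = 0.1218, so d_i2 = 8.211 cm; m₂ = −d_i2/d_o2 = +0.6268.
m = m₁·m₂ = (-0.3637)(+0.6268) = -0.228.

m = -0.228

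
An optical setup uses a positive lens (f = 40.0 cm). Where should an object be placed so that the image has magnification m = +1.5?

13.3 cm

m = −d_i/d_o ⇒ d_i = −m·d_o.
1/f = 1/d_o + 1/d_i = 1/d_o − 1/(m·d_o) = (1 − 1/m)/d_o, so d_o = f(1 − 1/m) = (40.00)(1 − 1/(+1.5)) = 13.3 cm.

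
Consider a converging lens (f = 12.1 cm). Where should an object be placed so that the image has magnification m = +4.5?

m = −d_i/d_o ⇒ d_i = −m·d_o.
1/f = 1/d_o + 1/d_i = 1/d_o − 1/(m·d_o) = (1 − 1/m)/d_o, so d_o = f(1 − 1/m) = (12.10)(1 − 1/(+4.5)) = 9.41 cm.

9.41 cm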